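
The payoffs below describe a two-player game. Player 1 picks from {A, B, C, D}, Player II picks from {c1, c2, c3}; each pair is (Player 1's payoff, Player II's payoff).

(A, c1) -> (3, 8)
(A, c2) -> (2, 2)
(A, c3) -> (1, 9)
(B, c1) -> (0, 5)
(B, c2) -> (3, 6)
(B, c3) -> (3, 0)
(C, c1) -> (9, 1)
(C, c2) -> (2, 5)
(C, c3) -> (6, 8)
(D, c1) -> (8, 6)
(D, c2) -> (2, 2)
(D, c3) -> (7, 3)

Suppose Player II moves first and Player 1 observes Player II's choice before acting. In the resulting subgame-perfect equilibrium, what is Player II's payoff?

Work backward from Player 1's decision.
- c1: BR = C, leader payoff 1.
- c2: BR = B, leader payoff 6.
- c3: BR = D, leader payoff 3.
Among 1, 6, 3, the best is 6 at c2. Subgame-perfect outcome: (B, c2) with payoffs (3, 6).

6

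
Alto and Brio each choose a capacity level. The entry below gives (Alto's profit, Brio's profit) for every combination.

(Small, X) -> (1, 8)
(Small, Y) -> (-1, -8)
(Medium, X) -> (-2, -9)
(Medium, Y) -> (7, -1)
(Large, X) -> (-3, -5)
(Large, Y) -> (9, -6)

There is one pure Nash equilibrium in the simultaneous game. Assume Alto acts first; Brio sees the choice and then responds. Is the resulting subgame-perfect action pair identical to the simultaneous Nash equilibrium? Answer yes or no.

no

Work backward from Brio's decision.
- Small: BR = X, leader payoff 1.
- Medium: BR = Y, leader payoff 7.
- Large: BR = X, leader payoff -3.
Alto's induced payoffs are 1, 7, -3, so Alto commits to Medium. Subgame-perfect outcome: (Medium, Y) with payoffs (7, -1).
Now find the simultaneous Nash equilibrium.
Alto's best replies: X→Small; Y→Large.
Brio's best replies: Small→X; Medium→Y; Large→X.
The unique mutual best reply is (Small, X), giving (1, 8).
Sequential outcome (Medium, Y) differs from the Nash profile (Small, X).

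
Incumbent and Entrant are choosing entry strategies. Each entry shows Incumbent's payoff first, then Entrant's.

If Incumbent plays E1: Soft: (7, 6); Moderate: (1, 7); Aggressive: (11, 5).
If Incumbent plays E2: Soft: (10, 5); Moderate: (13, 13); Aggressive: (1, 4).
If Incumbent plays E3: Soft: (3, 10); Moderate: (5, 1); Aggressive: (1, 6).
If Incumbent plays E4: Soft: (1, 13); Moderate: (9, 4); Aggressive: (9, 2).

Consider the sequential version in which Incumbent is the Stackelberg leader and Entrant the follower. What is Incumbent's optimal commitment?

Backward induction with Incumbent moving first.
- E1 → Entrant plays Moderate (best of 6, 7, 5); Incumbent gets 1.
- E2 → Entrant plays Moderate (best of 5, 13, 4); Incumbent gets 13.
- E3 → Entrant plays Soft (best of 10, 1, 6); Incumbent gets 3.
- E4 → Entrant plays Soft (best of 13, 4, 2); Incumbent gets 1.
Among 1, 13, 3, 1, the best is 13 at E2. Subgame-perfect outcome: (E2, Moderate) with payoffs (13, 13).

E2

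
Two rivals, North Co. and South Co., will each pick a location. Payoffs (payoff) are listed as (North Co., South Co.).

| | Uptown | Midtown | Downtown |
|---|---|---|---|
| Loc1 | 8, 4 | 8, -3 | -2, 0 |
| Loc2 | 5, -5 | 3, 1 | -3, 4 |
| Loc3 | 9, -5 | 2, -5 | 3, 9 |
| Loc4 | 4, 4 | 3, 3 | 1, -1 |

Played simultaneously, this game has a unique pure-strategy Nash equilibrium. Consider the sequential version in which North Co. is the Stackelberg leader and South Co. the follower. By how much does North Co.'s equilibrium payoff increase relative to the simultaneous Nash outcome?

5

Backward induction with North Co. moving first.
- Loc1: BR = Uptown, leader payoff 8.
- Loc2: BR = Downtown, leader payoff -3.
- Loc3: BR = Downtown, leader payoff 3.
- Loc4: BR = Uptown, leader payoff 4.
Among 8, -3, 3, 4, the best is 8 at Loc1. Subgame-perfect outcome: (Loc1, Uptown) with payoffs (8, 4).
Now find the simultaneous Nash equilibrium.
North Co.'s best replies: Uptown→Loc3; Midtown→Loc1; Downtown→Loc3.
South Co.'s best replies: Loc1→Uptown; Loc2→Downtown; Loc3→Downtown; Loc4→Uptown.
The unique mutual best reply is (Loc3, Downtown), giving (3, 9).
North Co.'s commitment gain: 8 − 3 = 5.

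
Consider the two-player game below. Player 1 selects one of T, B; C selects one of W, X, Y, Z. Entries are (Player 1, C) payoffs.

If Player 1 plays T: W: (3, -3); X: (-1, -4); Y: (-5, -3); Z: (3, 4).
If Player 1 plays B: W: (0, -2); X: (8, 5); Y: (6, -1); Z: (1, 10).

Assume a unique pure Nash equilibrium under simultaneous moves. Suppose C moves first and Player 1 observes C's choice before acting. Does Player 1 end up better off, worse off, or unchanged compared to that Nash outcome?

better off

Solve by backward induction (C leads).
- W → Player 1 plays T (best of 3, 0); C gets -3.
- X → Player 1 plays B (best of -1, 8); C gets 5.
- Y → Player 1 plays B (best of -5, 6); C gets -1.
- Z → Player 1 plays T (best of 3, 1); C gets 4.
Among -3, 5, -1, 4, the best is 5 at X. Subgame-perfect outcome: (B, X) with payoffs (8, 5).
Under simultaneous play:
Player 1's best replies: W→T; X→B; Y→B; Z→T.
C's best replies: T→Z; B→Z.
Only (T, Z) has each player best-responding; Nash payoffs (3, 4).
Player 1 earns 8 sequentially versus 3 at the Nash outcome: better off.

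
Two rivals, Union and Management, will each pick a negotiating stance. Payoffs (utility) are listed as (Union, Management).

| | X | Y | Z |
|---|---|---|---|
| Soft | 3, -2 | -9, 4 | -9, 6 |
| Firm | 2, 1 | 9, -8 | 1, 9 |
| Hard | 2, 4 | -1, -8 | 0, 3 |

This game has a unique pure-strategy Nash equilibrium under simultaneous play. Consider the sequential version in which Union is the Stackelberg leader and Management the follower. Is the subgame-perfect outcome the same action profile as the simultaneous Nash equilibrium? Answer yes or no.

no

Backward induction with Union moving first.
- Soft: BR = Z, leader payoff -9.
- Firm: BR = Z, leader payoff 1.
- Hard: BR = X, leader payoff 2.
Among -9, 1, 2, the best is 2 at Hard. Subgame-perfect outcome: (Hard, X) with payoffs (2, 4).
Now find the simultaneous Nash equilibrium.
Union's best replies: X→Soft; Y→Firm; Z→Firm.
Management's best replies: Soft→Z; Firm→Z; Hard→X.
Only (Firm, Z) has each player best-responding; Nash payoffs (1, 9).
Sequential outcome (Hard, X) differs from the Nash profile (Firm, Z).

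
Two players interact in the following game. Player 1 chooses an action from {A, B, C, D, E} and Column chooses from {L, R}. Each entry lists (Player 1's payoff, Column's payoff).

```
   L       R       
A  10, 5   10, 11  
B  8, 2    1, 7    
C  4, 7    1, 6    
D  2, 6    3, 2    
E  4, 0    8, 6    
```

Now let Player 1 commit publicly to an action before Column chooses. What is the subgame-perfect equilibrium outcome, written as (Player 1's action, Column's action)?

Work backward from Column's decision.
- A: Column compares 5, 11 and picks R; Player 1 would get 10.
- B: Column compares 2, 7 and picks R; Player 1 would get 1.
- C: Column compares 7, 6 and picks L; Player 1 would get 4.
- D: Column compares 6, 2 and picks L; Player 1 would get 2.
- E: Column compares 0, 6 and picks R; Player 1 would get 8.
Maximizing over 10, 1, 4, 2, 8, Player 1 chooses A. Subgame-perfect outcome: (A, R) with payoffs (10, 11).

(A, R)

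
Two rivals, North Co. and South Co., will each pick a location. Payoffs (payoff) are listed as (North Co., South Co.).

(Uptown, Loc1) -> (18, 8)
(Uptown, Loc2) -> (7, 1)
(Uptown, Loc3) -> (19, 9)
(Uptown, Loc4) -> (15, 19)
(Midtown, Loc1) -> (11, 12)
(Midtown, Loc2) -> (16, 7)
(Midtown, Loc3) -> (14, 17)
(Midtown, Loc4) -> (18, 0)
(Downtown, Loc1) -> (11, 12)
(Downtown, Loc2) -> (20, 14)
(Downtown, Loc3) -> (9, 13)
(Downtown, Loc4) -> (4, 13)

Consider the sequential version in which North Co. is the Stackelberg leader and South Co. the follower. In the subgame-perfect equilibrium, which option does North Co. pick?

Downtown

Solve by backward induction (North Co. leads).
- Uptown: South Co. compares 8, 1, 9, 19 and picks Loc4; North Co. would get 15.
- Midtown: South Co. compares 12, 7, 17, 0 and picks Loc3; North Co. would get 14.
- Downtown: South Co. compares 12, 14, 13, 13 and picks Loc2; North Co. would get 20.
Maximizing over 15, 14, 20, North Co. chooses Downtown. Subgame-perfect outcome: (Downtown, Loc2) with payoffs (20, 14).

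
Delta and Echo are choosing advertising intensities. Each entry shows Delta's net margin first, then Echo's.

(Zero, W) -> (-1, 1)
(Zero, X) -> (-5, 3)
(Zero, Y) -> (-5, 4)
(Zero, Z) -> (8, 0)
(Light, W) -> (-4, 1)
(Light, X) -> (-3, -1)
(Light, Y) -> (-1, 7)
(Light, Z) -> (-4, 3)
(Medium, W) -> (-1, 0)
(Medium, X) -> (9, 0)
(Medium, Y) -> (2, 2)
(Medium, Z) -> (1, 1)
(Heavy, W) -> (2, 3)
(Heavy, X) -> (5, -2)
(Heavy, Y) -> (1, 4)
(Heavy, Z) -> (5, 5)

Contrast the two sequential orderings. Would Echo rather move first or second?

second

If Delta leads: Echo's best replies are Zero→Y, Light→Y, Medium→Y, Heavy→Z; Delta's induced payoffs -5, -1, 2, 5; outcome (Heavy, Z), payoffs (5, 5).
If Echo leads: Delta's best replies are W→Heavy, X→Medium, Y→Medium, Z→Zero; Echo's induced payoffs 3, 0, 2, 0; outcome (Heavy, W), payoffs (2, 3).
Echo gets 3 moving first and 5 moving second, so Echo prefers to move second.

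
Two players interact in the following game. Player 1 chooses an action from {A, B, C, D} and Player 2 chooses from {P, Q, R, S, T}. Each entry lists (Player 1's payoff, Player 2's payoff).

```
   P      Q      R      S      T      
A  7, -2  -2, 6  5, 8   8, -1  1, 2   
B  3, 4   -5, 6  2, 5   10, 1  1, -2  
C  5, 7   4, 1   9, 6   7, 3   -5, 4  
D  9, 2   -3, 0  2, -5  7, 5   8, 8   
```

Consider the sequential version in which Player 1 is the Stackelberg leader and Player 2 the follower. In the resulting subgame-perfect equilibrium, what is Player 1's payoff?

Work backward from Player 2's decision.
- A: BR = R, leader payoff 5.
- B: BR = Q, leader payoff -5.
- C: BR = P, leader payoff 5.
- D: BR = T, leader payoff 8.
Player 1's induced payoffs are 5, -5, 5, 8, so Player 1 commits to D. Subgame-perfect outcome: (D, T) with payoffs (8, 8).

8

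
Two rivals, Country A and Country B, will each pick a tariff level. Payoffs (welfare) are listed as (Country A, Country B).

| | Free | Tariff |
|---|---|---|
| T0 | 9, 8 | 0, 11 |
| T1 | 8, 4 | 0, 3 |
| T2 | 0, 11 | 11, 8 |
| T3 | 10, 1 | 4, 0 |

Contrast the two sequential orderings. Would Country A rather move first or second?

second

If Country A leads: Country B's best replies are T0→Tariff, T1→Free, T2→Free, T3→Free; Country A's induced payoffs 0, 8, 0, 10; outcome (T3, Free), payoffs (10, 1).
If Country B leads: Country A's best replies are Free→T3, Tariff→T2; Country B's induced payoffs 1, 8; outcome (T2, Tariff), payoffs (11, 8).
Country A gets 10 moving first and 11 moving second, so Country A prefers to move second.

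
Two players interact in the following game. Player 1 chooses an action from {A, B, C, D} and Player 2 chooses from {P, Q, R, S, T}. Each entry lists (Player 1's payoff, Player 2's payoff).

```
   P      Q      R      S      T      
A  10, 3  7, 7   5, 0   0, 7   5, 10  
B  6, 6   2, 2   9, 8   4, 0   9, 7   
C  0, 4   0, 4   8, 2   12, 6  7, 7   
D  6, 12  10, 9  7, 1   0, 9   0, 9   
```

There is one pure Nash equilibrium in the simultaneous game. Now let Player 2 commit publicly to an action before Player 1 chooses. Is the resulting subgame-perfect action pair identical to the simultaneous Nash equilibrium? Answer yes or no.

Work backward from Player 1's decision.
- P: BR = A, leader payoff 3.
- Q: BR = D, leader payoff 9.
- R: BR = B, leader payoff 8.
- S: BR = C, leader payoff 6.
- T: BR = B, leader payoff 7.
Player 2's induced payoffs are 3, 9, 8, 6, 7, so Player 2 commits to Q. Subgame-perfect outcome: (D, Q) with payoffs (10, 9).
For the simultaneous game, intersect best replies.
Player 1's best replies: P→A; Q→D; R→B; S→C; T→B.
Player 2's best replies: A→T; B→R; C→T; D→P.
Only (B, R) has each player best-responding; Nash payoffs (9, 8).
Sequential outcome (D, Q) differs from the Nash profile (B, R).

no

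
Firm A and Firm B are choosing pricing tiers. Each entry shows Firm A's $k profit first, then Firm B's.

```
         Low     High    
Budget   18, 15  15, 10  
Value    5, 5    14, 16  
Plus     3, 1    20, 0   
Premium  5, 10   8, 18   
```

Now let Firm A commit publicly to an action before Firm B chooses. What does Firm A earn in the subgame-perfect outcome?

Solve by backward induction (Firm A leads).
- Budget: BR = Low, leader payoff 18.
- Value: BR = High, leader payoff 14.
- Plus: BR = Low, leader payoff 3.
- Premium: BR = High, leader payoff 8.
Maximizing over 18, 14, 3, 8, Firm A chooses Budget. Subgame-perfect outcome: (Budget, Low) with payoffs (18, 15).

18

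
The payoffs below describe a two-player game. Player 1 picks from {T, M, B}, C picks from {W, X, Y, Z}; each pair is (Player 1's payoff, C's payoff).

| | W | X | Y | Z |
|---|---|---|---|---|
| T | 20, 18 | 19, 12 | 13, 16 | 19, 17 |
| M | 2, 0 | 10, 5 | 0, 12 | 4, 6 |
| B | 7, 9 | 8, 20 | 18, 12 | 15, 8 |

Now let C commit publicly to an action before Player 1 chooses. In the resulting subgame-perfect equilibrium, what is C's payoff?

18

Solve by backward induction (C leads).
- W → Player 1 plays T (best of 20, 2, 7); C gets 18.
- X → Player 1 plays T (best of 19, 10, 8); C gets 12.
- Y → Player 1 plays B (best of 13, 0, 18); C gets 12.
- Z → Player 1 plays T (best of 19, 4, 15); C gets 17.
C's induced payoffs are 18, 12, 12, 17, so C commits to W. Subgame-perfect outcome: (T, W) with payoffs (20, 18).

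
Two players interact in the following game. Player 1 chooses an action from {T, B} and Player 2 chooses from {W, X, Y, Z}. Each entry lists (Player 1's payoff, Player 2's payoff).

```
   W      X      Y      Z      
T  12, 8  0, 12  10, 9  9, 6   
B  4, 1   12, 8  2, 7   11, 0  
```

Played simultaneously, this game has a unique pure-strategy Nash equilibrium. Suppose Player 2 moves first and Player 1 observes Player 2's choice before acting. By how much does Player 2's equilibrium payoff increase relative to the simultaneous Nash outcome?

Work backward from Player 1's decision.
- W: Player 1 compares 12, 4 and picks T; Player 2 would get 8.
- X: Player 1 compares 0, 12 and picks B; Player 2 would get 8.
- Y: Player 1 compares 10, 2 and picks T; Player 2 would get 9.
- Z: Player 1 compares 9, 11 and picks B; Player 2 would get 0.
Maximizing over 8, 8, 9, 0, Player 2 chooses Y. Subgame-perfect outcome: (T, Y) with payoffs (10, 9).
Now find the simultaneous Nash equilibrium.
Player 1's best replies: W→T; X→B; Y→T; Z→B.
Player 2's best replies: T→X; B→X.
Only (B, X) has each player best-responding; Nash payoffs (12, 8).
Player 2's commitment gain: 9 − 8 = 1.

1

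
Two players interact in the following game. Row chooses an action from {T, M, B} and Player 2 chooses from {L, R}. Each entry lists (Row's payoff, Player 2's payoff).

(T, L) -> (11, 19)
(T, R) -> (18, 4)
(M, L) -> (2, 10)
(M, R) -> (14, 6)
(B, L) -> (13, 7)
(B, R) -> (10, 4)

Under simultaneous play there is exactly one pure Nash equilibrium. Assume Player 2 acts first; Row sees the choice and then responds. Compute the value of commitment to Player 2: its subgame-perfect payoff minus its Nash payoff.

Work backward from Row's decision.
- L: BR = B, leader payoff 7.
- R: BR = T, leader payoff 4.
Maximizing over 7, 4, Player 2 chooses L. Subgame-perfect outcome: (B, L) with payoffs (13, 7).
Under simultaneous play:
Row's best replies: L→B; R→T.
Player 2's best replies: T→L; M→L; B→L.
Only (B, L) has each player best-responding; Nash payoffs (13, 7).
Player 2's commitment gain: 7 − 7 = 0.

0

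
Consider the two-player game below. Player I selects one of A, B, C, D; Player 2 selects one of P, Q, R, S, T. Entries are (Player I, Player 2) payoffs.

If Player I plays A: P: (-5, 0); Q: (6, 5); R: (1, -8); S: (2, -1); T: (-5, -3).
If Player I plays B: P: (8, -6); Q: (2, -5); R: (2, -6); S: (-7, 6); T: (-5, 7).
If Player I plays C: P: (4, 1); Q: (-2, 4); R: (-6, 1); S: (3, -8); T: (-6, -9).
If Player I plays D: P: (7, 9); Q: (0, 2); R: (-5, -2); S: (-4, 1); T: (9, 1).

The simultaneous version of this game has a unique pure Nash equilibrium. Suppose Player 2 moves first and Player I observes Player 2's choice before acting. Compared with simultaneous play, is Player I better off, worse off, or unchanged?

unchanged

Work backward from Player I's decision.
- P → Player I plays B (best of -5, 8, 4, 7); Player 2 gets -6.
- Q → Player I plays A (best of 6, 2, -2, 0); Player 2 gets 5.
- R → Player I plays B (best of 1, 2, -6, -5); Player 2 gets -6.
- S → Player I plays C (best of 2, -7, 3, -4); Player 2 gets -8.
- T → Player I plays D (best of -5, -5, -6, 9); Player 2 gets 1.
Among -6, 5, -6, -8, 1, the best is 5 at Q. Subgame-perfect outcome: (A, Q) with payoffs (6, 5).
Now find the simultaneous Nash equilibrium.
Player I's best replies: P→B; Q→A; R→B; S→C; T→D.
Player 2's best replies: A→Q; B→T; C→Q; D→P.
The unique mutual best reply is (A, Q), giving (6, 5).
Player I earns 6 sequentially versus 6 at the Nash outcome: unchanged.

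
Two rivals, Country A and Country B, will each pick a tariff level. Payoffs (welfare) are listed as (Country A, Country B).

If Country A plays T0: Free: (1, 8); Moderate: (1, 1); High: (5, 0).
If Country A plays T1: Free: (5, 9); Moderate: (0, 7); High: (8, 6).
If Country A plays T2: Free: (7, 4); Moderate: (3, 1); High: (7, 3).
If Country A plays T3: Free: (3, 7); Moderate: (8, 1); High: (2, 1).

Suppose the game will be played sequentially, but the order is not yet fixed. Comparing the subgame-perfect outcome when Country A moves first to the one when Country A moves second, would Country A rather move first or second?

If Country A leads: Country B's best replies are T0→Free, T1→Free, T2→Free, T3→Free; Country A's induced payoffs 1, 5, 7, 3; outcome (T2, Free), payoffs (7, 4).
If Country B leads: Country A's best replies are Free→T2, Moderate→T3, High→T1; Country B's induced payoffs 4, 1, 6; outcome (T1, High), payoffs (8, 6).
Country A gets 7 moving first and 8 moving second, so Country A prefers to move second.

second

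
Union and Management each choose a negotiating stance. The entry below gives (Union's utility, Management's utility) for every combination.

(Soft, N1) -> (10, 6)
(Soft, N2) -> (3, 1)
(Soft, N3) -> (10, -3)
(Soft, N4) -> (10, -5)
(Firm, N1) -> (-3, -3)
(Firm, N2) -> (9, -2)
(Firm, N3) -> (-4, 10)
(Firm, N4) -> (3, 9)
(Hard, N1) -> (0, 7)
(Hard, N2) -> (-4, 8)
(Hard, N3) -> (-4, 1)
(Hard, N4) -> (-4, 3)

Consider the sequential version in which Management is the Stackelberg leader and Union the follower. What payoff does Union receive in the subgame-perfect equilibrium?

10

Backward induction with Management moving first.
- N1 → Union plays Soft (best of 10, -3, 0); Management gets 6.
- N2 → Union plays Firm (best of 3, 9, -4); Management gets -2.
- N3 → Union plays Soft (best of 10, -4, -4); Management gets -3.
- N4 → Union plays Soft (best of 10, 3, -4); Management gets -5.
Maximizing over 6, -2, -3, -5, Management chooses N1. Subgame-perfect outcome: (Soft, N1) with payoffs (10, 6).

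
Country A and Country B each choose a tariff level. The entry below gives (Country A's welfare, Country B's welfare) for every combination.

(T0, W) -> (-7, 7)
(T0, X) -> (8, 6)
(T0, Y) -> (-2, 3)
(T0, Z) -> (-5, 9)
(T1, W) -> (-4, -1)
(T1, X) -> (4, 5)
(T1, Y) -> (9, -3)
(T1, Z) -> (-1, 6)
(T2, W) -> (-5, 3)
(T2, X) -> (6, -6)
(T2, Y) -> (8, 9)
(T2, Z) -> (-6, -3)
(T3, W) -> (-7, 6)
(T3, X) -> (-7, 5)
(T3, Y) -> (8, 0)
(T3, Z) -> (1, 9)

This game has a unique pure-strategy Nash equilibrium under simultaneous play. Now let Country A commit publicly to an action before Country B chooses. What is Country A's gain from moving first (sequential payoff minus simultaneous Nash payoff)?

Solve by backward induction (Country A leads).
- T0: BR = Z, leader payoff -5.
- T1: BR = Z, leader payoff -1.
- T2: BR = Y, leader payoff 8.
- T3: BR = Z, leader payoff 1.
Country A's induced payoffs are -5, -1, 8, 1, so Country A commits to T2. Subgame-perfect outcome: (T2, Y) with payoffs (8, 9).
Under simultaneous play:
Country A's best replies: W→T1; X→T0; Y→T1; Z→T3.
Country B's best replies: T0→Z; T1→Z; T2→Y; T3→Z.
Only (T3, Z) has each player best-responding; Nash payoffs (1, 9).
Country A's commitment gain: 8 − 1 = 7.

7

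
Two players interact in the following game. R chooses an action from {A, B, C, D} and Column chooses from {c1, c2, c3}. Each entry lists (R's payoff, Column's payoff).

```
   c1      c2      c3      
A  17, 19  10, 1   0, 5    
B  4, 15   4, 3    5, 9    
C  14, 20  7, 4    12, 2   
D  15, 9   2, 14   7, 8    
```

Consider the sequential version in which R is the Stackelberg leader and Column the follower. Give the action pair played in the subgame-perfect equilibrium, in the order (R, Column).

Column best-responds to each possible R move:
- A: BR = c1, leader payoff 17.
- B: BR = c1, leader payoff 4.
- C: BR = c1, leader payoff 14.
- D: BR = c2, leader payoff 2.
Maximizing over 17, 4, 14, 2, R chooses A. Subgame-perfect outcome: (A, c1) with payoffs (17, 19).

(A, c1)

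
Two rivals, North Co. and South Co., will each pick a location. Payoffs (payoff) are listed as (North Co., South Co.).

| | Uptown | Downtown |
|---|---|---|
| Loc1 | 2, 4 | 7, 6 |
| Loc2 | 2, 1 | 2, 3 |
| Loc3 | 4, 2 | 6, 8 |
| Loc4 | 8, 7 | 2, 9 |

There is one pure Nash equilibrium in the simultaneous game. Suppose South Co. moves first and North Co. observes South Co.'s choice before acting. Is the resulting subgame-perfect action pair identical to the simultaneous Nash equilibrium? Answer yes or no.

Solve by backward induction (South Co. leads).
- Uptown: North Co. compares 2, 2, 4, 8 and picks Loc4; South Co. would get 7.
- Downtown: North Co. compares 7, 2, 6, 2 and picks Loc1; South Co. would get 6.
Among 7, 6, the best is 7 at Uptown. Subgame-perfect outcome: (Loc4, Uptown) with payoffs (8, 7).
For the simultaneous game, intersect best replies.
North Co.'s best replies: Uptown→Loc4; Downtown→Loc1.
South Co.'s best replies: Loc1→Downtown; Loc2→Downtown; Loc3→Downtown; Loc4→Downtown.
Only (Loc1, Downtown) has each player best-responding; Nash payoffs (7, 6).
Sequential outcome (Loc4, Uptown) differs from the Nash profile (Loc1, Downtown).

no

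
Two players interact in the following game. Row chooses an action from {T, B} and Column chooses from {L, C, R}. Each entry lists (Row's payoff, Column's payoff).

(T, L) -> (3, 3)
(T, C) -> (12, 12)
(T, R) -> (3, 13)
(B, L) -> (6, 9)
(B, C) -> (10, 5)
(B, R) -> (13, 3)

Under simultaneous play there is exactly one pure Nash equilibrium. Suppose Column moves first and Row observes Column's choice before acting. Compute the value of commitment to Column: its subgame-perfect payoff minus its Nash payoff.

Solve by backward induction (Column leads).
- L: BR = B, leader payoff 9.
- C: BR = T, leader payoff 12.
- R: BR = B, leader payoff 3.
Among 9, 12, 3, the best is 12 at C. Subgame-perfect outcome: (T, C) with payoffs (12, 12).
Under simultaneous play:
Row's best replies: L→B; C→T; R→B.
Column's best replies: T→R; B→L.
The unique mutual best reply is (B, L), giving (6, 9).
Column's commitment gain: 12 − 9 = 3.

3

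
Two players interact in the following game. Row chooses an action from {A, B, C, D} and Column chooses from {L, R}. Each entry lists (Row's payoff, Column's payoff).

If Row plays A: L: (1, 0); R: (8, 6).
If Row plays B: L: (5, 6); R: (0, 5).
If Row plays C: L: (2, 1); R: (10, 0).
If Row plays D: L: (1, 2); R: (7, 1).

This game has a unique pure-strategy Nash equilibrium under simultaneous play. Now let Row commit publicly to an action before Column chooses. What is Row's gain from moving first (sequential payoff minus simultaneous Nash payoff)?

Column best-responds to each possible Row move:
- A → Column plays R (best of 0, 6); Row gets 8.
- B → Column plays L (best of 6, 5); Row gets 5.
- C → Column plays L (best of 1, 0); Row gets 2.
- D → Column plays L (best of 2, 1); Row gets 1.
Among 8, 5, 2, 1, the best is 8 at A. Subgame-perfect outcome: (A, R) with payoffs (8, 6).
Now find the simultaneous Nash equilibrium.
Row's best replies: L→B; R→C.
Column's best replies: A→R; B→L; C→L; D→L.
Only (B, L) has each player best-responding; Nash payoffs (5, 6).
Row's commitment gain: 8 − 5 = 3.

3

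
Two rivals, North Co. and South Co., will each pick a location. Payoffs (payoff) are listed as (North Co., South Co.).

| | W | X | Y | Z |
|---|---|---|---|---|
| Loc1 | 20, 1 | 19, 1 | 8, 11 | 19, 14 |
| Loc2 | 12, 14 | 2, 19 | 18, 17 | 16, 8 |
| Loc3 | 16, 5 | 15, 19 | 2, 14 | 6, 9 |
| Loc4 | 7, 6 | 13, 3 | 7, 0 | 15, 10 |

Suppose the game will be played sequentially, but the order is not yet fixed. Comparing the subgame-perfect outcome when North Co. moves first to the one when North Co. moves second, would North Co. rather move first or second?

first

If North Co. leads: South Co.'s best replies are Loc1→Z, Loc2→X, Loc3→X, Loc4→Z; North Co.'s induced payoffs 19, 2, 15, 15; outcome (Loc1, Z), payoffs (19, 14).
If South Co. leads: North Co.'s best replies are W→Loc1, X→Loc1, Y→Loc2, Z→Loc1; South Co.'s induced payoffs 1, 1, 17, 14; outcome (Loc2, Y), payoffs (18, 17).
North Co. gets 19 moving first and 18 moving second, so North Co. prefers to move first.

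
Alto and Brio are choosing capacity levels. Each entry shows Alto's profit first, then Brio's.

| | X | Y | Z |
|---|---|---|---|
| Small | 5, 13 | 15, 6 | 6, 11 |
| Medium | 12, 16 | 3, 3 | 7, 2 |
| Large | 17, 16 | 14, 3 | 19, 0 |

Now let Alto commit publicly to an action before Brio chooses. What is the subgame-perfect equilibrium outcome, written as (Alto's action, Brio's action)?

Solve by backward induction (Alto leads).
- Small: Brio compares 13, 6, 11 and picks X; Alto would get 5.
- Medium: Brio compares 16, 3, 2 and picks X; Alto would get 12.
- Large: Brio compares 16, 3, 0 and picks X; Alto would get 17.
Among 5, 12, 17, the best is 17 at Large. Subgame-perfect outcome: (Large, X) with payoffs (17, 16).

(Large, X)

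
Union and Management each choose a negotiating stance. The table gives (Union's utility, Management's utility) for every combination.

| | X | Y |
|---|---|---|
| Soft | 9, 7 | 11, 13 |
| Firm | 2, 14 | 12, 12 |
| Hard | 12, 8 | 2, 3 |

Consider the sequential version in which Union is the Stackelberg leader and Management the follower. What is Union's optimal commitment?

Hard

Backward induction with Union moving first.
- Soft → Management plays Y (best of 7, 13); Union gets 11.
- Firm → Management plays X (best of 14, 12); Union gets 2.
- Hard → Management plays X (best of 8, 3); Union gets 12.
Maximizing over 11, 2, 12, Union chooses Hard. Subgame-perfect outcome: (Hard, X) with payoffs (12, 8).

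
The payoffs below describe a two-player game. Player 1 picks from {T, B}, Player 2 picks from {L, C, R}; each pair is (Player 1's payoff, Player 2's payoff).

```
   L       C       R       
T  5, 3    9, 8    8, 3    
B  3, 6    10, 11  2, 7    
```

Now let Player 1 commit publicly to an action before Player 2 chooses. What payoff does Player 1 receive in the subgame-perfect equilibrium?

Backward induction with Player 1 moving first.
- T: BR = C, leader payoff 9.
- B: BR = C, leader payoff 10.
Player 1's induced payoffs are 9, 10, so Player 1 commits to B. Subgame-perfect outcome: (B, C) with payoffs (10, 11).

10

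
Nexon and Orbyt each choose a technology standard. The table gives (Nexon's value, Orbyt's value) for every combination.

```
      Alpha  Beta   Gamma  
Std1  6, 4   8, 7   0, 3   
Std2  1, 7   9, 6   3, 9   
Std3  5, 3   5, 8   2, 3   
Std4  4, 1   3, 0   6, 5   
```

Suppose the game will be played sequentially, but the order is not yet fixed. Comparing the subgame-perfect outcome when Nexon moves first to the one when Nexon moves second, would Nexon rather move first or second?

If Nexon leads: Orbyt's best replies are Std1→Beta, Std2→Gamma, Std3→Beta, Std4→Gamma; Nexon's induced payoffs 8, 3, 5, 6; outcome (Std1, Beta), payoffs (8, 7).
If Orbyt leads: Nexon's best replies are Alpha→Std1, Beta→Std2, Gamma→Std4; Orbyt's induced payoffs 4, 6, 5; outcome (Std2, Beta), payoffs (9, 6).
Nexon gets 8 moving first and 9 moving second, so Nexon prefers to move second.

second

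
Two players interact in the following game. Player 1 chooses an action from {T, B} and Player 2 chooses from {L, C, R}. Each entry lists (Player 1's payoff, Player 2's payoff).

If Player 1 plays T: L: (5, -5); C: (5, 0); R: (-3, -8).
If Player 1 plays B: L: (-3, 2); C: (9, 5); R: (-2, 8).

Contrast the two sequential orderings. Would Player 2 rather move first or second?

first

If Player 1 leads: Player 2's best replies are T→C, B→R; Player 1's induced payoffs 5, -2; outcome (T, C), payoffs (5, 0).
If Player 2 leads: Player 1's best replies are L→T, C→B, R→B; Player 2's induced payoffs -5, 5, 8; outcome (B, R), payoffs (-2, 8).
Player 2 gets 8 moving first and 0 moving second, so Player 2 prefers to move first.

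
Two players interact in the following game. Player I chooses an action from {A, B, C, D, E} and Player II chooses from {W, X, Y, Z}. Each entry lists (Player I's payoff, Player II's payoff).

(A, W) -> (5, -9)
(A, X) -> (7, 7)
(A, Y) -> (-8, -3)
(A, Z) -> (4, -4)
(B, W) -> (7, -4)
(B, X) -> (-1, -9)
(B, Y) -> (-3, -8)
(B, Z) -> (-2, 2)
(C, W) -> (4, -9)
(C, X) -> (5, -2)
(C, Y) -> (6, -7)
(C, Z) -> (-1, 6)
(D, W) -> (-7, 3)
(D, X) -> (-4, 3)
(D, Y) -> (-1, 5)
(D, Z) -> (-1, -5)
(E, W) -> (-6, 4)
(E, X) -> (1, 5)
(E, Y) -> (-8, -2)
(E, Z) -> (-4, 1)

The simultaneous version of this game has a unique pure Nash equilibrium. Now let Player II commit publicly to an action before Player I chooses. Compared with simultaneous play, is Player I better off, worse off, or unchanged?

Work backward from Player I's decision.
- W: BR = B, leader payoff -4.
- X: BR = A, leader payoff 7.
- Y: BR = C, leader payoff -7.
- Z: BR = A, leader payoff -4.
Player II's induced payoffs are -4, 7, -7, -4, so Player II commits to X. Subgame-perfect outcome: (A, X) with payoffs (7, 7).
Now find the simultaneous Nash equilibrium.
Player I's best replies: W→B; X→A; Y→C; Z→A.
Player II's best replies: A→X; B→Z; C→Z; D→Y; E→X.
Only (A, X) has each player best-responding; Nash payoffs (7, 7).
Player I earns 7 sequentially versus 7 at the Nash outcome: unchanged.

unchanged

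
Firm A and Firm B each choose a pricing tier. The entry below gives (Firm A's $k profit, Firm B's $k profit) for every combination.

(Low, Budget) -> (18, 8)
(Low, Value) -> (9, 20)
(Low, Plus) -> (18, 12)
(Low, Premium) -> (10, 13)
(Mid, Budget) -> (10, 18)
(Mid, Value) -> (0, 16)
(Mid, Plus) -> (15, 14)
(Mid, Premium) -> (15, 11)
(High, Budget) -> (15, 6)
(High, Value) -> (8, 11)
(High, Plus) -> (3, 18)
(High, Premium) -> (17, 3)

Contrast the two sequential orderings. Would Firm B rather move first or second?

first

If Firm A leads: Firm B's best replies are Low→Value, Mid→Budget, High→Plus; Firm A's induced payoffs 9, 10, 3; outcome (Mid, Budget), payoffs (10, 18).
If Firm B leads: Firm A's best replies are Budget→Low, Value→Low, Plus→Low, Premium→High; Firm B's induced payoffs 8, 20, 12, 3; outcome (Low, Value), payoffs (9, 20).
Firm B gets 20 moving first and 18 moving second, so Firm B prefers to move first.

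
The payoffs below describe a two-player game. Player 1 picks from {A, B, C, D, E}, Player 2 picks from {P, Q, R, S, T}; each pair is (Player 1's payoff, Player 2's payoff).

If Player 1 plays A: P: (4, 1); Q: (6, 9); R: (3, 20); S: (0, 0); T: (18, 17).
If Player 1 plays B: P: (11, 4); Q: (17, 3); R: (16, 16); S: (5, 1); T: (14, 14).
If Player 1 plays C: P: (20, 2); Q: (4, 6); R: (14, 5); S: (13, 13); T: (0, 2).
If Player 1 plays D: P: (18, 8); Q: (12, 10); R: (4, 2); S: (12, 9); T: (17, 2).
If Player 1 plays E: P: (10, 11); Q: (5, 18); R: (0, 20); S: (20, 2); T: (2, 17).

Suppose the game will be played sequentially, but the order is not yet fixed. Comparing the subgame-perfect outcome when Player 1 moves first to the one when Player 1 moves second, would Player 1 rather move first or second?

second

If Player 1 leads: Player 2's best replies are A→R, B→R, C→S, D→Q, E→R; Player 1's induced payoffs 3, 16, 13, 12, 0; outcome (B, R), payoffs (16, 16).
If Player 2 leads: Player 1's best replies are P→C, Q→B, R→B, S→E, T→A; Player 2's induced payoffs 2, 3, 16, 2, 17; outcome (A, T), payoffs (18, 17).
Player 1 gets 16 moving first and 18 moving second, so Player 1 prefers to move second.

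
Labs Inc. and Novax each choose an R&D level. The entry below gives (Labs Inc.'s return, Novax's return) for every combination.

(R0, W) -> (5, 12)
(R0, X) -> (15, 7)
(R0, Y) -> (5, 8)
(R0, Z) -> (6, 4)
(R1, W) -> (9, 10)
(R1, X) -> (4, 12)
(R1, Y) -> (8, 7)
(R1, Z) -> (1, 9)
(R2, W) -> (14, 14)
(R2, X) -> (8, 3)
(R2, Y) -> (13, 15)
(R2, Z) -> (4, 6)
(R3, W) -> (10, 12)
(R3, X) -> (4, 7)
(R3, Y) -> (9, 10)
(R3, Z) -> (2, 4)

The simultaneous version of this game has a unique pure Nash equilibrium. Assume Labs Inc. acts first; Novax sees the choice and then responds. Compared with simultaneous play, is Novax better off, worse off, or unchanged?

Work backward from Novax's decision.
- R0: Novax compares 12, 7, 8, 4 and picks W; Labs Inc. would get 5.
- R1: Novax compares 10, 12, 7, 9 and picks X; Labs Inc. would get 4.
- R2: Novax compares 14, 3, 15, 6 and picks Y; Labs Inc. would get 13.
- R3: Novax compares 12, 7, 10, 4 and picks W; Labs Inc. would get 10.
Labs Inc.'s induced payoffs are 5, 4, 13, 10, so Labs Inc. commits to R2. Subgame-perfect outcome: (R2, Y) with payoffs (13, 15).
Under simultaneous play:
Labs Inc.'s best replies: W→R2; X→R0; Y→R2; Z→R0.
Novax's best replies: R0→W; R1→X; R2→Y; R3→W.
Only (R2, Y) has each player best-responding; Nash payoffs (13, 15).
Novax earns 15 sequentially versus 15 at the Nash outcome: unchanged.

unchanged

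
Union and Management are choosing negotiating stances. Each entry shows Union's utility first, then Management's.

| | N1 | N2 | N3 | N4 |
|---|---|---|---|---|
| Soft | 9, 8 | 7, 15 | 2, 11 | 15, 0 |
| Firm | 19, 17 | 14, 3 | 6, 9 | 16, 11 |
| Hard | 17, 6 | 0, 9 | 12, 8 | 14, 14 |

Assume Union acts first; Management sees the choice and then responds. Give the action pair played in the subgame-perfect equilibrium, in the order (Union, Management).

(Firm, N1)

Solve by backward induction (Union leads).
- Soft: BR = N2, leader payoff 7.
- Firm: BR = N1, leader payoff 19.
- Hard: BR = N4, leader payoff 14.
Union's induced payoffs are 7, 19, 14, so Union commits to Firm. Subgame-perfect outcome: (Firm, N1) with payoffs (19, 17).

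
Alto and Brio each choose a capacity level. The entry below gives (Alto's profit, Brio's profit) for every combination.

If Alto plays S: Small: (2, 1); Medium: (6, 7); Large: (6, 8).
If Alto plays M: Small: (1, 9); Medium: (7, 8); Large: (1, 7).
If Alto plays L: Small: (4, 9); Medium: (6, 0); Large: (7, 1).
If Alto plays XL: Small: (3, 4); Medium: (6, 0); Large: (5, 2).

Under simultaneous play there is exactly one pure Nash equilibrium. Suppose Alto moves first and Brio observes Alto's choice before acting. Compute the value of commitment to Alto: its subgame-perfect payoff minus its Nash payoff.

Solve by backward induction (Alto leads).
- S → Brio plays Large (best of 1, 7, 8); Alto gets 6.
- M → Brio plays Small (best of 9, 8, 7); Alto gets 1.
- L → Brio plays Small (best of 9, 0, 1); Alto gets 4.
- XL → Brio plays Small (best of 4, 0, 2); Alto gets 3.
Alto's induced payoffs are 6, 1, 4, 3, so Alto commits to S. Subgame-perfect outcome: (S, Large) with payoffs (6, 8).
For the simultaneous game, intersect best replies.
Alto's best replies: Small→L; Medium→M; Large→L.
Brio's best replies: S→Large; M→Small; L→Small; XL→Small.
The unique mutual best reply is (L, Small), giving (4, 9).
Alto's commitment gain: 6 − 4 = 2.

2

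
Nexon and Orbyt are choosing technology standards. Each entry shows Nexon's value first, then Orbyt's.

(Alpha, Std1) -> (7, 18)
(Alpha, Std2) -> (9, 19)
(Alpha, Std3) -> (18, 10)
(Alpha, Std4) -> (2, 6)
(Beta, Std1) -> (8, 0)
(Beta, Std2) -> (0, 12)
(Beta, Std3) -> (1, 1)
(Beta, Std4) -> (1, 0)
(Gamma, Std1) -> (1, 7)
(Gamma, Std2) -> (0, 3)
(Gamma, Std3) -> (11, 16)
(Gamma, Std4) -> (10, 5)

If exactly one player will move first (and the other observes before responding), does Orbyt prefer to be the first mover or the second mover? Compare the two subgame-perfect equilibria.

first

If Nexon leads: Orbyt's best replies are Alpha→Std2, Beta→Std2, Gamma→Std3; Nexon's induced payoffs 9, 0, 11; outcome (Gamma, Std3), payoffs (11, 16).
If Orbyt leads: Nexon's best replies are Std1→Beta, Std2→Alpha, Std3→Alpha, Std4→Gamma; Orbyt's induced payoffs 0, 19, 10, 5; outcome (Alpha, Std2), payoffs (9, 19).
Orbyt gets 19 moving first and 16 moving second, so Orbyt prefers to move first.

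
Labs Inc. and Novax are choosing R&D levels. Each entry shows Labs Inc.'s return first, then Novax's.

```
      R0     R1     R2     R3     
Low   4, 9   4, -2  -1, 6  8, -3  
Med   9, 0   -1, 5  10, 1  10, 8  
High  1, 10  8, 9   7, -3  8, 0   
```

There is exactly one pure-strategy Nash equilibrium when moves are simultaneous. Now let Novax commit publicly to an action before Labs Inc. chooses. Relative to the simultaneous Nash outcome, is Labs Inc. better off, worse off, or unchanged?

Solve by backward induction (Novax leads).
- R0: BR = Med, leader payoff 0.
- R1: BR = High, leader payoff 9.
- R2: BR = Med, leader payoff 1.
- R3: BR = Med, leader payoff 8.
Novax's induced payoffs are 0, 9, 1, 8, so Novax commits to R1. Subgame-perfect outcome: (High, R1) with payoffs (8, 9).
Under simultaneous play:
Labs Inc.'s best replies: R0→Med; R1→High; R2→Med; R3→Med.
Novax's best replies: Low→R0; Med→R3; High→R0.
The unique mutual best reply is (Med, R3), giving (10, 8).
Labs Inc. earns 8 sequentially versus 10 at the Nash outcome: worse off.

worse off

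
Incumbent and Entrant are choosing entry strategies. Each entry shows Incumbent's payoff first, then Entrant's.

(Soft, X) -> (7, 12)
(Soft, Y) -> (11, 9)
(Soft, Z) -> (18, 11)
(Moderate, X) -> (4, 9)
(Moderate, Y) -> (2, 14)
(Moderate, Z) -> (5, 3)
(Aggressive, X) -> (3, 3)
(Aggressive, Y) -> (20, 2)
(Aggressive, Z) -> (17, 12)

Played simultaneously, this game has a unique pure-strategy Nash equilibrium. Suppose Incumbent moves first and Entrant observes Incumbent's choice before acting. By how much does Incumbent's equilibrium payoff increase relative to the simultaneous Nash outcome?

Backward induction with Incumbent moving first.
- Soft: BR = X, leader payoff 7.
- Moderate: BR = Y, leader payoff 2.
- Aggressive: BR = Z, leader payoff 17.
Maximizing over 7, 2, 17, Incumbent chooses Aggressive. Subgame-perfect outcome: (Aggressive, Z) with payoffs (17, 12).
Now find the simultaneous Nash equilibrium.
Incumbent's best replies: X→Soft; Y→Aggressive; Z→Soft.
Entrant's best replies: Soft→X; Moderate→Y; Aggressive→Z.
The unique mutual best reply is (Soft, X), giving (7, 12).
Incumbent's commitment gain: 17 − 7 = 10.

10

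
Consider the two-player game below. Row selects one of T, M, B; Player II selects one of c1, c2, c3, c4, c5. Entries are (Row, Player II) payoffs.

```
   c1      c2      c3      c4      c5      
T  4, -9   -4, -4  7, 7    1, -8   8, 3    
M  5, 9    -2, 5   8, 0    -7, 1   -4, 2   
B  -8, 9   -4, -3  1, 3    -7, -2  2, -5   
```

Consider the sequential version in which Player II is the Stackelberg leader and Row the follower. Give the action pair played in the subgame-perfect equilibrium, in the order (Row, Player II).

Row best-responds to each possible Player II move:
- c1: Row compares 4, 5, -8 and picks M; Player II would get 9.
- c2: Row compares -4, -2, -4 and picks M; Player II would get 5.
- c3: Row compares 7, 8, 1 and picks M; Player II would get 0.
- c4: Row compares 1, -7, -7 and picks T; Player II would get -8.
- c5: Row compares 8, -4, 2 and picks T; Player II would get 3.
Maximizing over 9, 5, 0, -8, 3, Player II chooses c1. Subgame-perfect outcome: (M, c1) with payoffs (5, 9).

(M, c1)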